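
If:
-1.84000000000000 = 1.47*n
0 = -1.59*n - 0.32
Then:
No Solution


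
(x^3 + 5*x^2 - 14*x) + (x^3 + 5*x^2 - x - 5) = 2*x^3 + 10*x^2 - 15*x - 5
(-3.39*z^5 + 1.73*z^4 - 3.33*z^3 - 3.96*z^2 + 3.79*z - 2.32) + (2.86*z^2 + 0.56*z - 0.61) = -3.39*z^5 + 1.73*z^4 - 3.33*z^3 - 1.1*z^2 + 4.35*z - 2.93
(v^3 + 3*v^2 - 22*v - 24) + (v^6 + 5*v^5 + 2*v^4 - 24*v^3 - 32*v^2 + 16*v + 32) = v^6 + 5*v^5 + 2*v^4 - 23*v^3 - 29*v^2 - 6*v + 8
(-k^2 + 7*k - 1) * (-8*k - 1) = 8*k^3 - 55*k^2 + k + 1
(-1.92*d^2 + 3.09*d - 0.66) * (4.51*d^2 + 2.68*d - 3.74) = -8.6592*d^4 + 8.7903*d^3 + 12.4854*d^2 - 13.3254*d + 2.4684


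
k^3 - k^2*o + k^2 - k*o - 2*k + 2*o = (k - 1)*(k + 2)*(k - o)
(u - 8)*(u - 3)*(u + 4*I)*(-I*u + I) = -I*u^4 + 4*u^3 + 12*I*u^3 - 48*u^2 - 35*I*u^2 + 140*u + 24*I*u - 96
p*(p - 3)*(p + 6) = p^3 + 3*p^2 - 18*p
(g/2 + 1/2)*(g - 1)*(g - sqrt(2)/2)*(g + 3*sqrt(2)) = g^4/2 + 5*sqrt(2)*g^3/4 - 2*g^2 - 5*sqrt(2)*g/4 + 3/2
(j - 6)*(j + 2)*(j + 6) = j^3 + 2*j^2 - 36*j - 72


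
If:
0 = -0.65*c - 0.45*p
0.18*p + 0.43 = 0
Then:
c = 1.65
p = -2.39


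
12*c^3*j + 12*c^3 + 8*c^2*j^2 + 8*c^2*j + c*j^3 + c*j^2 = (2*c + j)*(6*c + j)*(c*j + c)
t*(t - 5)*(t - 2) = t^3 - 7*t^2 + 10*t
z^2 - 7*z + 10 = (z - 5)*(z - 2)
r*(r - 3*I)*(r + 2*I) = r^3 - I*r^2 + 6*r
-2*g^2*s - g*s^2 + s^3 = s*(-2*g + s)*(g + s)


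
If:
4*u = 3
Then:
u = 3/4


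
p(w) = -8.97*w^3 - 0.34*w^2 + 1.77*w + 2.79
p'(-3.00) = -238.38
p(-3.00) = 236.61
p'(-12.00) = -3865.11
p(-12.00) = 15432.75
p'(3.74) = -377.18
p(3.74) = -464.60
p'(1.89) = -95.64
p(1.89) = -55.64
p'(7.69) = -1594.81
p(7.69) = -4082.87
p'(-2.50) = -164.72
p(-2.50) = 136.40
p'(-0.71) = -11.31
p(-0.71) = 4.57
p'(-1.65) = -70.37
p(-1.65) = 39.24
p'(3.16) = -269.09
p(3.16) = -278.06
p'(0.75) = -13.88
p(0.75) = 0.14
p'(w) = -26.91*w^2 - 0.68*w + 1.77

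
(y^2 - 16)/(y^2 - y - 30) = (16 - y^2)/(-y^2 + y + 30)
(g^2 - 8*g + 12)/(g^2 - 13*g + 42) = (g - 2)/(g - 7)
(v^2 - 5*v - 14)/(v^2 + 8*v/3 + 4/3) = 3*(v - 7)/(3*v + 2)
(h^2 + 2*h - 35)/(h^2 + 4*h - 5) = (h^2 + 2*h - 35)/(h^2 + 4*h - 5)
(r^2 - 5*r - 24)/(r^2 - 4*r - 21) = (r - 8)/(r - 7)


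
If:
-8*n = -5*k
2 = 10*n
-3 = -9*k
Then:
No Solution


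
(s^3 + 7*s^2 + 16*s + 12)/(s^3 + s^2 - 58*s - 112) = (s^2 + 5*s + 6)/(s^2 - s - 56)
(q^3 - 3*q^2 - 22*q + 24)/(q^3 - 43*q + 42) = (q + 4)/(q + 7)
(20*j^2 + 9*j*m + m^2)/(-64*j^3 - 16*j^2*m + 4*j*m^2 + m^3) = (-5*j - m)/(16*j^2 - m^2)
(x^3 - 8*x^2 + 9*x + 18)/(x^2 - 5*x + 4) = (x^3 - 8*x^2 + 9*x + 18)/(x^2 - 5*x + 4)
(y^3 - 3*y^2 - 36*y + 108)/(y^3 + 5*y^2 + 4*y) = (y^3 - 3*y^2 - 36*y + 108)/(y*(y^2 + 5*y + 4))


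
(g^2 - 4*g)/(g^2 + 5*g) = (g - 4)/(g + 5)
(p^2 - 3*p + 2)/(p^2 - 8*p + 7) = (p - 2)/(p - 7)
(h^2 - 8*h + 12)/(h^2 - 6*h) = (h - 2)/h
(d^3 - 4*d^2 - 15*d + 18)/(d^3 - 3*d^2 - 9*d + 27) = (d^2 - 7*d + 6)/(d^2 - 6*d + 9)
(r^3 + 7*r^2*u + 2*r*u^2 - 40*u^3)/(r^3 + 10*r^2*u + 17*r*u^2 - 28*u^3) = (r^2 + 3*r*u - 10*u^2)/(r^2 + 6*r*u - 7*u^2)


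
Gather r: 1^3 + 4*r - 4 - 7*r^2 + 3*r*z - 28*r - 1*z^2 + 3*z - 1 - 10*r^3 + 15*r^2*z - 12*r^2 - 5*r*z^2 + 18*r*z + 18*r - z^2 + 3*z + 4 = -10*r^3 + r^2*(15*z - 19) + r*(-5*z^2 + 21*z - 6) - 2*z^2 + 6*z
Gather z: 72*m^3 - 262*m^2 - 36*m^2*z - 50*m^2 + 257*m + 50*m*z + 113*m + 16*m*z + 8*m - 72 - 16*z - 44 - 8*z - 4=72*m^3 - 312*m^2 + 378*m + z*(-36*m^2 + 66*m - 24) - 120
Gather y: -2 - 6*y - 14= -6*y - 16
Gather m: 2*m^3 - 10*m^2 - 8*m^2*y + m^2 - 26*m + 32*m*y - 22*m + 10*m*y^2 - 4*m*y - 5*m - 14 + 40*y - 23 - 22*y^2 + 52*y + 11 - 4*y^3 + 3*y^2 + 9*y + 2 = 2*m^3 + m^2*(-8*y - 9) + m*(10*y^2 + 28*y - 53) - 4*y^3 - 19*y^2 + 101*y - 24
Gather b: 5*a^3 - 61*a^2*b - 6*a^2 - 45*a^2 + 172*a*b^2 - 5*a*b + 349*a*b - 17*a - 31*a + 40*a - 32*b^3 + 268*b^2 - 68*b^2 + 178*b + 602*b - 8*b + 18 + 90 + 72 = 5*a^3 - 51*a^2 - 8*a - 32*b^3 + b^2*(172*a + 200) + b*(-61*a^2 + 344*a + 772) + 180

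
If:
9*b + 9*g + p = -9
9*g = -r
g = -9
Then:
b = 8 - p/9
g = -9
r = 81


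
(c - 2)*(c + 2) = c^2 - 4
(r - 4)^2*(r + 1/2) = r^3 - 15*r^2/2 + 12*r + 8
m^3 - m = m*(m - 1)*(m + 1)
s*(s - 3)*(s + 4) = s^3 + s^2 - 12*s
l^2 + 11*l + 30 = (l + 5)*(l + 6)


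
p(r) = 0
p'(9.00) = 0.00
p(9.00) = 0.00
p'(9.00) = 0.00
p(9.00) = 0.00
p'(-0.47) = 0.00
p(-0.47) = 0.00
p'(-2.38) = 0.00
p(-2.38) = 0.00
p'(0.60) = 0.00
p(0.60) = 0.00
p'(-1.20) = 0.00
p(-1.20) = 0.00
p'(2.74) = 0.00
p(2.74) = 0.00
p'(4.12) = 0.00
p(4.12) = 0.00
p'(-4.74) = 0.00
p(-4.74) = 0.00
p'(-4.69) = 0.00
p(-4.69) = 0.00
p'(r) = 0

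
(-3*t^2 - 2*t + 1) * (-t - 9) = 3*t^3 + 29*t^2 + 17*t - 9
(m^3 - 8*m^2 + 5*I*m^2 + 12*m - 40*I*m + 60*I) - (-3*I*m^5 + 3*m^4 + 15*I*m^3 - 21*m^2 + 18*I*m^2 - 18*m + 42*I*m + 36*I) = 3*I*m^5 - 3*m^4 + m^3 - 15*I*m^3 + 13*m^2 - 13*I*m^2 + 30*m - 82*I*m + 24*I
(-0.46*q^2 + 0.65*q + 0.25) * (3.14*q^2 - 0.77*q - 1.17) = -1.4444*q^4 + 2.3952*q^3 + 0.8227*q^2 - 0.953*q - 0.2925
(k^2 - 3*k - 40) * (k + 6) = k^3 + 3*k^2 - 58*k - 240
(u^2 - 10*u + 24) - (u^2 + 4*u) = 24 - 14*u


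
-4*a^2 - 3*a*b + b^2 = (-4*a + b)*(a + b)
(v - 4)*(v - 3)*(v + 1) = v^3 - 6*v^2 + 5*v + 12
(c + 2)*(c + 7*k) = c^2 + 7*c*k + 2*c + 14*k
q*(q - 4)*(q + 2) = q^3 - 2*q^2 - 8*q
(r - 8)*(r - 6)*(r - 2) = r^3 - 16*r^2 + 76*r - 96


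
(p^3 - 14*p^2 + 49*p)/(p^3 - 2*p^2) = (p^2 - 14*p + 49)/(p*(p - 2))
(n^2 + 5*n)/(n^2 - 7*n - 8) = n*(n + 5)/(n^2 - 7*n - 8)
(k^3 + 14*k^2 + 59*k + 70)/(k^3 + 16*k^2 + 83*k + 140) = (k + 2)/(k + 4)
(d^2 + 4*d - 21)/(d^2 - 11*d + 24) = (d + 7)/(d - 8)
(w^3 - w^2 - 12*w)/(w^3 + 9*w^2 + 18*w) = (w - 4)/(w + 6)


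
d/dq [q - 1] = 1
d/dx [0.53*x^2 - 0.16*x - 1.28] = 1.06*x - 0.16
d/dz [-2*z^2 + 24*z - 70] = 24 - 4*z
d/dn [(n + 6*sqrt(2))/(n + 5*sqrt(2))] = -sqrt(2)/(n + 5*sqrt(2))^2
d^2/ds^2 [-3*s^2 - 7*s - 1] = -6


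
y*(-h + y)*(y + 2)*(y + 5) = -h*y^3 - 7*h*y^2 - 10*h*y + y^4 + 7*y^3 + 10*y^2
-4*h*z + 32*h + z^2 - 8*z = (-4*h + z)*(z - 8)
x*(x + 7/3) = x^2 + 7*x/3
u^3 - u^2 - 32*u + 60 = (u - 5)*(u - 2)*(u + 6)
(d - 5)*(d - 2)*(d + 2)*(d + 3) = d^4 - 2*d^3 - 19*d^2 + 8*d + 60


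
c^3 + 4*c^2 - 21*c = c*(c - 3)*(c + 7)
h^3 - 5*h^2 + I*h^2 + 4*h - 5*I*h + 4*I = (h - 4)*(h - 1)*(h + I)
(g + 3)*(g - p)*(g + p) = g^3 + 3*g^2 - g*p^2 - 3*p^2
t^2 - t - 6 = (t - 3)*(t + 2)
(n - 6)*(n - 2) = n^2 - 8*n + 12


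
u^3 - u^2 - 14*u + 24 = (u - 3)*(u - 2)*(u + 4)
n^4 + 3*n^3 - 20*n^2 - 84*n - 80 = (n - 5)*(n + 2)^2*(n + 4)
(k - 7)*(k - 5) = k^2 - 12*k + 35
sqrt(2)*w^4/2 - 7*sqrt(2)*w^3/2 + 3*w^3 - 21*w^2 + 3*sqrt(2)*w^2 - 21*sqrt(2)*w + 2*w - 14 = (w - 7)*(w + sqrt(2))^2*(sqrt(2)*w/2 + 1)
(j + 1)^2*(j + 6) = j^3 + 8*j^2 + 13*j + 6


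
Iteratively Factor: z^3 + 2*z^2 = (z + 2)*(z^2) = z*(z + 2)*(z)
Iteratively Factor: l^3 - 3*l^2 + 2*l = (l - 2)*(l^2 - l) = (l - 2)*(l - 1)*(l)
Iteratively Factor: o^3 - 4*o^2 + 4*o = (o - 2)*(o^2 - 2*o) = (o - 2)^2*(o)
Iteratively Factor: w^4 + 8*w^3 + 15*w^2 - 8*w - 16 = (w + 1)*(w^3 + 7*w^2 + 8*w - 16) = (w + 1)*(w + 4)*(w^2 + 3*w - 4) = (w + 1)*(w + 4)^2*(w - 1)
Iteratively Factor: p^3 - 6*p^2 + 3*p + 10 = (p - 2)*(p^2 - 4*p - 5) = (p - 2)*(p + 1)*(p - 5)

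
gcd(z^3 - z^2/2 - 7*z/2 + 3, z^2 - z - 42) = 1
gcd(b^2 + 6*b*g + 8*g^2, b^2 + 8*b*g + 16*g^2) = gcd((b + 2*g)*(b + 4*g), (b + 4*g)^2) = b + 4*g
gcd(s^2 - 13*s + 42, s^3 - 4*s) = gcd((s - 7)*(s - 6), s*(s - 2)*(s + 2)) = 1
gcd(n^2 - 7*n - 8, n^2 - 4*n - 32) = n - 8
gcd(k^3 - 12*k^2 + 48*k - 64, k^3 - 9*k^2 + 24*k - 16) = k^2 - 8*k + 16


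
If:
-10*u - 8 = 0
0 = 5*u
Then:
No Solution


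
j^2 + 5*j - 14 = (j - 2)*(j + 7)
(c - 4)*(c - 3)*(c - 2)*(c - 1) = c^4 - 10*c^3 + 35*c^2 - 50*c + 24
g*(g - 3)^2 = g^3 - 6*g^2 + 9*g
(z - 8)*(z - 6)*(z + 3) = z^3 - 11*z^2 + 6*z + 144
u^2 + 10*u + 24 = (u + 4)*(u + 6)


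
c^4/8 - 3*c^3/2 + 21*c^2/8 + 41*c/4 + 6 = (c/4 + 1/4)*(c/2 + 1/2)*(c - 8)*(c - 6)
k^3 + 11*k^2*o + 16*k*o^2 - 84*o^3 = (k - 2*o)*(k + 6*o)*(k + 7*o)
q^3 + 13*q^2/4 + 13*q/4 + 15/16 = (q + 1/2)*(q + 5/4)*(q + 3/2)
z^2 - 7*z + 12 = (z - 4)*(z - 3)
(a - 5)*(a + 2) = a^2 - 3*a - 10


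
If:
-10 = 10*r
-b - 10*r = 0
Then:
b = 10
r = -1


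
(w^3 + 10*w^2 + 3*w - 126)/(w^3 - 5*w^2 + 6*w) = (w^2 + 13*w + 42)/(w*(w - 2))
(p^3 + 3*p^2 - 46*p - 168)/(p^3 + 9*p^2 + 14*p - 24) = (p - 7)/(p - 1)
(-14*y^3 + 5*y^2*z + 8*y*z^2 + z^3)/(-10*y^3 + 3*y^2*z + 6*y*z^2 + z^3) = (7*y + z)/(5*y + z)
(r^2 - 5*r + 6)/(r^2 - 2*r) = (r - 3)/r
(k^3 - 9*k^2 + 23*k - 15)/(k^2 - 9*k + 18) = (k^2 - 6*k + 5)/(k - 6)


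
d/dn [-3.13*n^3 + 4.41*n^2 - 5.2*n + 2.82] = -9.39*n^2 + 8.82*n - 5.2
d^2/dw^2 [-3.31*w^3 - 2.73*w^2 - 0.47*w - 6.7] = -19.86*w - 5.46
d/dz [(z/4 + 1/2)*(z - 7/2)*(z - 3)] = 3*z^2/4 - 9*z/4 - 5/8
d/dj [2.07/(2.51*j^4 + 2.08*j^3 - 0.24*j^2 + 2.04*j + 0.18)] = (-20.7828*j^3 - 12.9168*j^2 + 0.9936*j - 4.2228)/(2.51*j^4 + 2.08*j^3 - 0.24*j^2 + 2.04*j + 0.18)^2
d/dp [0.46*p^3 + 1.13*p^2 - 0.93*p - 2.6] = 1.38*p^2 + 2.26*p - 0.93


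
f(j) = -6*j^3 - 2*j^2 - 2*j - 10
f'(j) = -18*j^2 - 4*j - 2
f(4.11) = -468.56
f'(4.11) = -322.50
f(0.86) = -17.02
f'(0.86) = -18.75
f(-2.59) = 86.01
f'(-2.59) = -112.39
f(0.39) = -11.44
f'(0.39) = -6.30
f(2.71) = -149.52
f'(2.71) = -145.03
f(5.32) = -980.66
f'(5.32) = -532.72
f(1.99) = -69.18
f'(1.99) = -81.24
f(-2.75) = 105.16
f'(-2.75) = -127.12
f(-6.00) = 1226.00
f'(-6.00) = -626.00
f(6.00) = -1390.00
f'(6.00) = -674.00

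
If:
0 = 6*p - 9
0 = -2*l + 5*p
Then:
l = 15/4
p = 3/2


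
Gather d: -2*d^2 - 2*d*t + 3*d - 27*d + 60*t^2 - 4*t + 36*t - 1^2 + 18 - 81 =-2*d^2 + d*(-2*t - 24) + 60*t^2 + 32*t - 64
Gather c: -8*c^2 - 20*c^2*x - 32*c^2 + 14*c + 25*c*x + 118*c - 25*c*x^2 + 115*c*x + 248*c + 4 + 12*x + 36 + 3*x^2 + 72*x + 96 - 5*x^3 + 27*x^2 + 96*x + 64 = c^2*(-20*x - 40) + c*(-25*x^2 + 140*x + 380) - 5*x^3 + 30*x^2 + 180*x + 200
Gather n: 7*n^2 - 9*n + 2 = 7*n^2 - 9*n + 2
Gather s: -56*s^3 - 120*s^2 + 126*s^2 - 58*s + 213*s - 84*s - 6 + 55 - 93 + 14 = -56*s^3 + 6*s^2 + 71*s - 30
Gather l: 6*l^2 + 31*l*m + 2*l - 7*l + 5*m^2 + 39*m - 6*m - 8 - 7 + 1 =6*l^2 + l*(31*m - 5) + 5*m^2 + 33*m - 14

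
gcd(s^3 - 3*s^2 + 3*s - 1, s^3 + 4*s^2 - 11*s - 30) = 1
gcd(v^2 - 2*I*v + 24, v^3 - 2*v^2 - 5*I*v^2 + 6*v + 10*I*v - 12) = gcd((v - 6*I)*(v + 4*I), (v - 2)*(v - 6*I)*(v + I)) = v - 6*I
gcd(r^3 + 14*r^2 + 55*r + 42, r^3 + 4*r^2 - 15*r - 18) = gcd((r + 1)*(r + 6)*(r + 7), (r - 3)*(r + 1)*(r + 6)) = r^2 + 7*r + 6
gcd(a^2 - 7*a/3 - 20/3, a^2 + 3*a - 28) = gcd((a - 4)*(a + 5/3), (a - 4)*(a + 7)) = a - 4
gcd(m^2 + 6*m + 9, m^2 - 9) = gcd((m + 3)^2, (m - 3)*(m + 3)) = m + 3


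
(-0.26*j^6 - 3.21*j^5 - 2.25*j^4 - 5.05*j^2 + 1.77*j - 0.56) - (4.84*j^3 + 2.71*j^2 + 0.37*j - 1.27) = -0.26*j^6 - 3.21*j^5 - 2.25*j^4 - 4.84*j^3 - 7.76*j^2 + 1.4*j + 0.71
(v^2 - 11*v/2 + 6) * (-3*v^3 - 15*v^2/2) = -3*v^5 + 9*v^4 + 93*v^3/4 - 45*v^2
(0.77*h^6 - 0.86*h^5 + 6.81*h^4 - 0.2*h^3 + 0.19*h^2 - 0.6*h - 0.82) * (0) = 0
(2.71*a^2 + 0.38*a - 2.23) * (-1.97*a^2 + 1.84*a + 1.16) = -5.3387*a^4 + 4.2378*a^3 + 8.2359*a^2 - 3.6624*a - 2.5868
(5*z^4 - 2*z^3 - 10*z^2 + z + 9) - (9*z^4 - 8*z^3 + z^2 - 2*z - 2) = -4*z^4 + 6*z^3 - 11*z^2 + 3*z + 11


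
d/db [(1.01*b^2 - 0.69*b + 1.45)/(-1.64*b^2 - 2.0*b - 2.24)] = (-3.1516*b^2 + 0.231199999999999*b + 4.4456)/(2.6896*b^4 + 6.56*b^3 + 11.3472*b^2 + 8.96*b + 5.0176)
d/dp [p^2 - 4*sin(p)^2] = 2*p - 4*sin(2*p)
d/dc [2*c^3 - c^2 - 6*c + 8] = 6*c^2 - 2*c - 6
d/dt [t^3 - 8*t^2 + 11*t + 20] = 3*t^2 - 16*t + 11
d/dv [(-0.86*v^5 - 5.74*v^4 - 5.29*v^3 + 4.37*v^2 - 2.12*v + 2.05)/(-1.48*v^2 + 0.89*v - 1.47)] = (3.8184*v^6 + 13.9288*v^5 - 1.1756*v^4 + 24.335*v^3 + 24.0806*v^2 - 6.7798*v + 1.2919)/(2.1904*v^4 - 2.6344*v^3 + 5.1433*v^2 - 2.6166*v + 2.1609)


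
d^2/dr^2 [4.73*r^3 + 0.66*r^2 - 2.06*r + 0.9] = 28.38*r + 1.32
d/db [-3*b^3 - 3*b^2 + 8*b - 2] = -9*b^2 - 6*b + 8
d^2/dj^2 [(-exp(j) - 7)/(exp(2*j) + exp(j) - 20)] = (-exp(4*j) - 27*exp(3*j) - 141*exp(2*j) - 587*exp(j) - 540)*exp(j)/(exp(6*j) + 3*exp(5*j) - 57*exp(4*j) - 119*exp(3*j) + 1140*exp(2*j) + 1200*exp(j) - 8000)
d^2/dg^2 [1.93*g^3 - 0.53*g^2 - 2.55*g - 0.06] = 11.58*g - 1.06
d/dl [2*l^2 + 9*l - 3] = 4*l + 9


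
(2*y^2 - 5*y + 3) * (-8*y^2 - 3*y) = -16*y^4 + 34*y^3 - 9*y^2 - 9*y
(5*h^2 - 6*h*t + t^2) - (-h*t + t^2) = 5*h^2 - 5*h*t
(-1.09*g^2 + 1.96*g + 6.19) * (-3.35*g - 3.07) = 3.6515*g^3 - 3.2197*g^2 - 26.7537*g - 19.0033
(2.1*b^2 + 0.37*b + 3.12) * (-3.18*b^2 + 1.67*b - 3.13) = -6.678*b^4 + 2.3304*b^3 - 15.8767*b^2 + 4.0523*b - 9.7656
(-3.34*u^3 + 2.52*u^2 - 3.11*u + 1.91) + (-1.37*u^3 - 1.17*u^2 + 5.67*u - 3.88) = -4.71*u^3 + 1.35*u^2 + 2.56*u - 1.97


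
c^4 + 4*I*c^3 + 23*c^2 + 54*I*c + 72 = (c - 4*I)*(c - I)*(c + 3*I)*(c + 6*I)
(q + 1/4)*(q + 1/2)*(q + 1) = q^3 + 7*q^2/4 + 7*q/8 + 1/8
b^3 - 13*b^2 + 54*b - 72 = (b - 6)*(b - 4)*(b - 3)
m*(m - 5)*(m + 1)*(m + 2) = m^4 - 2*m^3 - 13*m^2 - 10*m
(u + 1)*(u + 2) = u^2 + 3*u + 2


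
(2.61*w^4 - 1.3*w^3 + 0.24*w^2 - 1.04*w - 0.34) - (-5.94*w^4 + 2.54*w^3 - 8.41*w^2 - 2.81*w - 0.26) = 8.55*w^4 - 3.84*w^3 + 8.65*w^2 + 1.77*w - 0.08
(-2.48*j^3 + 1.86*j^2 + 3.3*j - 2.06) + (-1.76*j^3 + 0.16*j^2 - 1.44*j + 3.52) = -4.24*j^3 + 2.02*j^2 + 1.86*j + 1.46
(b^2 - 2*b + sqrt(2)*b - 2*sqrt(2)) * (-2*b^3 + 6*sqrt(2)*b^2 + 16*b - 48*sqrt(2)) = -2*b^5 + 4*b^4 + 4*sqrt(2)*b^4 - 8*sqrt(2)*b^3 + 28*b^3 - 56*b^2 - 32*sqrt(2)*b^2 - 96*b + 64*sqrt(2)*b + 192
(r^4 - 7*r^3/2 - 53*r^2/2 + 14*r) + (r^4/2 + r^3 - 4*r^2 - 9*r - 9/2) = 3*r^4/2 - 5*r^3/2 - 61*r^2/2 + 5*r - 9/2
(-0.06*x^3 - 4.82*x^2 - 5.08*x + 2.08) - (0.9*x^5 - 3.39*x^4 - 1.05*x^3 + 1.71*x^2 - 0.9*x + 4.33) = -0.9*x^5 + 3.39*x^4 + 0.99*x^3 - 6.53*x^2 - 4.18*x - 2.25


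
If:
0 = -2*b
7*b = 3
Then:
No Solution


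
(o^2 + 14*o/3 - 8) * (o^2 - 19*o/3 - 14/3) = o^4 - 5*o^3/3 - 380*o^2/9 + 260*o/9 + 112/3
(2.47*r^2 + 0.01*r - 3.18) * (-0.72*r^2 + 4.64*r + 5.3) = -1.7784*r^4 + 11.4536*r^3 + 15.427*r^2 - 14.7022*r - 16.854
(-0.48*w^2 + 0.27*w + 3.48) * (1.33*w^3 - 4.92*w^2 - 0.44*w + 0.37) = -0.6384*w^5 + 2.7207*w^4 + 3.5112*w^3 - 17.418*w^2 - 1.4313*w + 1.2876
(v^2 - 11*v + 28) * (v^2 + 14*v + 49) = v^4 + 3*v^3 - 77*v^2 - 147*v + 1372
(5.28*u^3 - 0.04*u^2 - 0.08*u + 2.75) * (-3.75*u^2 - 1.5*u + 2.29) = -19.8*u^5 - 7.77*u^4 + 12.4512*u^3 - 10.2841*u^2 - 4.3082*u + 6.2975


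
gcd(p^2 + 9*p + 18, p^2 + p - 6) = p + 3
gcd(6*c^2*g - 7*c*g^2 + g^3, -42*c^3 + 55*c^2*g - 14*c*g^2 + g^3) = 6*c^2 - 7*c*g + g^2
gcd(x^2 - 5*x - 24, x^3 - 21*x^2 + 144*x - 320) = x - 8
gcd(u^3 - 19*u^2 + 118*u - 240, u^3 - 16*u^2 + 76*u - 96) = u^2 - 14*u + 48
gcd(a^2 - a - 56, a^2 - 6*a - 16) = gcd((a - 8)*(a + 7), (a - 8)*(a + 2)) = a - 8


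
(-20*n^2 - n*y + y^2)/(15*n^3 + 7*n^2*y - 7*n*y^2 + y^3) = (4*n + y)/(-3*n^2 - 2*n*y + y^2)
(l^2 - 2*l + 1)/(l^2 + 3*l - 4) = (l - 1)/(l + 4)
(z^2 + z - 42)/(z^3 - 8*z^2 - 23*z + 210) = (z + 7)/(z^2 - 2*z - 35)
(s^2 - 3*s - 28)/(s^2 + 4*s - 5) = (s^2 - 3*s - 28)/(s^2 + 4*s - 5)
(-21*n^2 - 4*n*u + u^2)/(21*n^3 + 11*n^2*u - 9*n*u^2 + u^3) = (3*n + u)/(-3*n^2 - 2*n*u + u^2)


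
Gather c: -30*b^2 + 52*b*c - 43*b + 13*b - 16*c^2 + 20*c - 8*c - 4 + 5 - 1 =-30*b^2 - 30*b - 16*c^2 + c*(52*b + 12)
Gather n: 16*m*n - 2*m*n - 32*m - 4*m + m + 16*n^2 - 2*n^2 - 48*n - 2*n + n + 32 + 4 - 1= -35*m + 14*n^2 + n*(14*m - 49) + 35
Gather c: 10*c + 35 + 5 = 10*c + 40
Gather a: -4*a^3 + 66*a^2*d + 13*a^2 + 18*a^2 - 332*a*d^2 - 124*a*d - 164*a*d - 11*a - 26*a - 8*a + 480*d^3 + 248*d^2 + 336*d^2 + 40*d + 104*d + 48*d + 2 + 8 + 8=-4*a^3 + a^2*(66*d + 31) + a*(-332*d^2 - 288*d - 45) + 480*d^3 + 584*d^2 + 192*d + 18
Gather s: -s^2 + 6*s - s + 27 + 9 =-s^2 + 5*s + 36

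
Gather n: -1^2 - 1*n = -n - 1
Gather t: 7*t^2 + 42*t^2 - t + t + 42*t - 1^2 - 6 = 49*t^2 + 42*t - 7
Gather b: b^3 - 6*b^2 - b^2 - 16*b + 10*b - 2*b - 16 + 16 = b^3 - 7*b^2 - 8*b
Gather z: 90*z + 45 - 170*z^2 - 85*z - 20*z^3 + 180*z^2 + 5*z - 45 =-20*z^3 + 10*z^2 + 10*z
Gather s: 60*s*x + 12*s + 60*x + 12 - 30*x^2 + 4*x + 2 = s*(60*x + 12) - 30*x^2 + 64*x + 14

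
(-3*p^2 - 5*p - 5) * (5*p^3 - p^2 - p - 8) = -15*p^5 - 22*p^4 - 17*p^3 + 34*p^2 + 45*p + 40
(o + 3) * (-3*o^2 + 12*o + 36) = -3*o^3 + 3*o^2 + 72*o + 108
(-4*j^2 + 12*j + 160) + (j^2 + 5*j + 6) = -3*j^2 + 17*j + 166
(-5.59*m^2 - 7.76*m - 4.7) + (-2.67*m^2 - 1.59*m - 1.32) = -8.26*m^2 - 9.35*m - 6.02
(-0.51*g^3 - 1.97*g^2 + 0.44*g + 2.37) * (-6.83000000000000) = 3.4833*g^3 + 13.4551*g^2 - 3.0052*g - 16.1871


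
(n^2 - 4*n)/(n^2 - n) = (n - 4)/(n - 1)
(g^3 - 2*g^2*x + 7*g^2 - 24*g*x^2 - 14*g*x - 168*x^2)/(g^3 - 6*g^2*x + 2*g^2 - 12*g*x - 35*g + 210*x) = (g + 4*x)/(g - 5)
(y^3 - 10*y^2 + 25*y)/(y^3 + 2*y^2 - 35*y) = (y - 5)/(y + 7)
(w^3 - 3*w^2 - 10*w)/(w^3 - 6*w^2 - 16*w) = (w - 5)/(w - 8)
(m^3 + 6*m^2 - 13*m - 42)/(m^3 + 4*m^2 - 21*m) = (m + 2)/m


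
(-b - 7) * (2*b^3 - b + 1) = -2*b^4 - 14*b^3 + b^2 + 6*b - 7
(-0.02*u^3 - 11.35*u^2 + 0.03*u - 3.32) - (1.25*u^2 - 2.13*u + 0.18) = -0.02*u^3 - 12.6*u^2 + 2.16*u - 3.5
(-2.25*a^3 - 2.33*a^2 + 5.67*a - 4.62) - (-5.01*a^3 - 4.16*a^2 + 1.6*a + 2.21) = 2.76*a^3 + 1.83*a^2 + 4.07*a - 6.83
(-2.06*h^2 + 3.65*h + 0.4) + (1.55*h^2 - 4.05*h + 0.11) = -0.51*h^2 - 0.4*h + 0.51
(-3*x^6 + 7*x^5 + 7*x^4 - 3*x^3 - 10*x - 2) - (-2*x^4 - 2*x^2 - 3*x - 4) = -3*x^6 + 7*x^5 + 9*x^4 - 3*x^3 + 2*x^2 - 7*x + 2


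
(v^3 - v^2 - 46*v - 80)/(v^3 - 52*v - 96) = (v + 5)/(v + 6)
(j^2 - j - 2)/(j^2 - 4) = (j + 1)/(j + 2)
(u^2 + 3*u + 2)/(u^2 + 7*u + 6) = (u + 2)/(u + 6)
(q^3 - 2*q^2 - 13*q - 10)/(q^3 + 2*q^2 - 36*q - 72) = (q^2 - 4*q - 5)/(q^2 - 36)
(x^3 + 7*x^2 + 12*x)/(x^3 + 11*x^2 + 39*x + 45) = x*(x + 4)/(x^2 + 8*x + 15)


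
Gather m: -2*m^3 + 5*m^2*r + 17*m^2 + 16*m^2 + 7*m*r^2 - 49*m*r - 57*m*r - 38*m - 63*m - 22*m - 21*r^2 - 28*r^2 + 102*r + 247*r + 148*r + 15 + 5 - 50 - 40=-2*m^3 + m^2*(5*r + 33) + m*(7*r^2 - 106*r - 123) - 49*r^2 + 497*r - 70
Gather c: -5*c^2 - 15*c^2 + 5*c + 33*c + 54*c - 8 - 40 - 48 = -20*c^2 + 92*c - 96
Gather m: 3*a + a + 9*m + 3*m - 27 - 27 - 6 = 4*a + 12*m - 60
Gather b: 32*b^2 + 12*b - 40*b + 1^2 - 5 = 32*b^2 - 28*b - 4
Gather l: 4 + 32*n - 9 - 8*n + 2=24*n - 3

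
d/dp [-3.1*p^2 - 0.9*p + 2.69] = -6.2*p - 0.9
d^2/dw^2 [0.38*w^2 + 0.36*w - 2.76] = 0.760000000000000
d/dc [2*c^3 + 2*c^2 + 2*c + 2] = 6*c^2 + 4*c + 2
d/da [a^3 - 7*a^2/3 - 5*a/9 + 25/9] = 3*a^2 - 14*a/3 - 5/9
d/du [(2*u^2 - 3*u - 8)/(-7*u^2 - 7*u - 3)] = (-35*u^2 - 124*u - 47)/(49*u^4 + 98*u^3 + 91*u^2 + 42*u + 9)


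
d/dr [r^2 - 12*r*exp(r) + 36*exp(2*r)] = -12*r*exp(r) + 2*r + 72*exp(2*r) - 12*exp(r)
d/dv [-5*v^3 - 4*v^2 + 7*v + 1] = -15*v^2 - 8*v + 7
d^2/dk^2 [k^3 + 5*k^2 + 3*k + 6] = 6*k + 10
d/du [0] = 0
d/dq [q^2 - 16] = 2*q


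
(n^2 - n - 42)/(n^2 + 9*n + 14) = (n^2 - n - 42)/(n^2 + 9*n + 14)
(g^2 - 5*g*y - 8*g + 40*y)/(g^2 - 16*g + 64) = (g - 5*y)/(g - 8)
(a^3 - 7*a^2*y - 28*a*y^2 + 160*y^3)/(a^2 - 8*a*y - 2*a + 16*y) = (a^2 + a*y - 20*y^2)/(a - 2)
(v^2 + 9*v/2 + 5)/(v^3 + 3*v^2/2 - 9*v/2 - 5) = (v + 2)/(v^2 - v - 2)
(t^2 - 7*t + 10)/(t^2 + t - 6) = (t - 5)/(t + 3)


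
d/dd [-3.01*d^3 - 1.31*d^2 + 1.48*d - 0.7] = -9.03*d^2 - 2.62*d + 1.48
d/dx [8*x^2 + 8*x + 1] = 16*x + 8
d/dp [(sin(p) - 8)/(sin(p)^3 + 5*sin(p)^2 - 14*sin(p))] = (-2*sin(p)^3 + 19*sin(p)^2 + 80*sin(p) - 112)*cos(p)/((sin(p) - 2)^2*(sin(p) + 7)^2*sin(p)^2)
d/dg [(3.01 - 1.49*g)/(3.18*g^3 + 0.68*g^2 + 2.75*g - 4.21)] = (9.4764*g^3 - 27.7022*g^2 - 4.0936*g - 2.0046)/(10.1124*g^6 + 4.3248*g^5 + 17.9524*g^4 - 23.0356*g^3 + 1.8369*g^2 - 23.155*g + 17.7241)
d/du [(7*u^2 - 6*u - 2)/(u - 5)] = (7*u^2 - 70*u + 32)/(u^2 - 10*u + 25)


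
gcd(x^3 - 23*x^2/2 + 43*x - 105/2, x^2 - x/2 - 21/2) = x - 7/2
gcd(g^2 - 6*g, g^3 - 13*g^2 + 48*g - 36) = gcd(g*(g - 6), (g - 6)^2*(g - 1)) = g - 6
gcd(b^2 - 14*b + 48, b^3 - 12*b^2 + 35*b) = 1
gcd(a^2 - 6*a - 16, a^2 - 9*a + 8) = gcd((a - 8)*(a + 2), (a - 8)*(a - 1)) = a - 8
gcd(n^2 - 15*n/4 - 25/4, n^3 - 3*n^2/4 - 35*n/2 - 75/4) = n^2 - 15*n/4 - 25/4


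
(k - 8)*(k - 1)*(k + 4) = k^3 - 5*k^2 - 28*k + 32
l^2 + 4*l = l*(l + 4)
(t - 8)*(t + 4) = t^2 - 4*t - 32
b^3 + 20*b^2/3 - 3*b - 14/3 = (b - 1)*(b + 2/3)*(b + 7)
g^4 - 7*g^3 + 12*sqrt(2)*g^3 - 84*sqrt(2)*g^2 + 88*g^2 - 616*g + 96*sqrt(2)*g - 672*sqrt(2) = (g - 7)*(g + 2*sqrt(2))*(g + 4*sqrt(2))*(g + 6*sqrt(2))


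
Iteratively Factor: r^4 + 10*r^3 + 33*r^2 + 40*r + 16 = (r + 4)*(r^3 + 6*r^2 + 9*r + 4) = (r + 1)*(r + 4)*(r^2 + 5*r + 4) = (r + 1)*(r + 4)^2*(r + 1)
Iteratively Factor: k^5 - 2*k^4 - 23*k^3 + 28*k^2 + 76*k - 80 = (k + 2)*(k^4 - 4*k^3 - 15*k^2 + 58*k - 40) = (k - 5)*(k + 2)*(k^3 + k^2 - 10*k + 8) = (k - 5)*(k - 2)*(k + 2)*(k^2 + 3*k - 4) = (k - 5)*(k - 2)*(k + 2)*(k + 4)*(k - 1)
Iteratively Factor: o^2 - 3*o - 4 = (o + 1)*(o - 4)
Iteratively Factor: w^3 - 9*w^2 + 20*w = (w)*(w^2 - 9*w + 20) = w*(w - 5)*(w - 4)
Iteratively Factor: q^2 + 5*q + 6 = (q + 3)*(q + 2)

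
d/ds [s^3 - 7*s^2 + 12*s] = 3*s^2 - 14*s + 12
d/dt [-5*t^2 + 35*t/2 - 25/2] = 35/2 - 10*t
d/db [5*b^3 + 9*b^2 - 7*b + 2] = 15*b^2 + 18*b - 7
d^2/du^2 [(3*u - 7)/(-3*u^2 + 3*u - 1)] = 6*(-3*(2*u - 1)^2*(3*u - 7) + (9*u - 10)*(3*u^2 - 3*u + 1))/(3*u^2 - 3*u + 1)^3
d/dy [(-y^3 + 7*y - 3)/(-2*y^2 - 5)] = (2*y^4 + 29*y^2 - 12*y - 35)/(4*y^4 + 20*y^2 + 25)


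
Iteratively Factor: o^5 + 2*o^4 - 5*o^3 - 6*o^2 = (o - 2)*(o^4 + 4*o^3 + 3*o^2) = (o - 2)*(o + 3)*(o^3 + o^2) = (o - 2)*(o + 1)*(o + 3)*(o^2) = o*(o - 2)*(o + 1)*(o + 3)*(o)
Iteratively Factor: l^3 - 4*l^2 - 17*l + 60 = (l - 3)*(l^2 - l - 20) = (l - 5)*(l - 3)*(l + 4)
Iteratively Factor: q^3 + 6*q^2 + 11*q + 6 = (q + 3)*(q^2 + 3*q + 2) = (q + 2)*(q + 3)*(q + 1)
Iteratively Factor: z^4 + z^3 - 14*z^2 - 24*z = (z)*(z^3 + z^2 - 14*z - 24) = z*(z + 3)*(z^2 - 2*z - 8) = z*(z - 4)*(z + 3)*(z + 2)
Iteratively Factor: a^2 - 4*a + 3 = (a - 1)*(a - 3)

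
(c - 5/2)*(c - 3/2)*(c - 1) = c^3 - 5*c^2 + 31*c/4 - 15/4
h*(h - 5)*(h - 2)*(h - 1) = h^4 - 8*h^3 + 17*h^2 - 10*h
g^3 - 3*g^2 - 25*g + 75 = (g - 5)*(g - 3)*(g + 5)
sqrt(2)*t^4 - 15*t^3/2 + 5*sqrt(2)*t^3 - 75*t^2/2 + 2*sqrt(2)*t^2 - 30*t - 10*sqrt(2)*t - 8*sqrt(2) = (t + 1)*(t + 4)*(t - 4*sqrt(2))*(sqrt(2)*t + 1/2)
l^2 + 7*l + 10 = (l + 2)*(l + 5)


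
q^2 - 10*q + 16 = (q - 8)*(q - 2)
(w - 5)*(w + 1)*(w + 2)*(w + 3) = w^4 + w^3 - 19*w^2 - 49*w - 30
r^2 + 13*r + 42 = (r + 6)*(r + 7)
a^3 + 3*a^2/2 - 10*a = a*(a - 5/2)*(a + 4)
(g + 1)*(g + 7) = g^2 + 8*g + 7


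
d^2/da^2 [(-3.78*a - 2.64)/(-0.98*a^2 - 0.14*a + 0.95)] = ((1.96*a + 0.14)*(3.78*a + 2.64)*(3.92*a + 0.28) - (22.2264*a + 6.2328)*(0.98*a^2 + 0.14*a - 0.95))/(0.98*a^2 + 0.14*a - 0.95)^3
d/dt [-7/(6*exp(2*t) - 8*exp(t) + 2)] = (21*exp(t) - 14)*exp(t)/(3*exp(2*t) - 4*exp(t) + 1)^2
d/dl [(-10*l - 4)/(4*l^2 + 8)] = (5*l^2 + 4*l - 10)/(2*(l^4 + 4*l^2 + 4))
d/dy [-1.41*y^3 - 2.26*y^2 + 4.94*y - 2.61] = -4.23*y^2 - 4.52*y + 4.94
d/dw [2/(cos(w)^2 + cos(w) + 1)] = 2*(2*cos(w) + 1)*sin(w)/(cos(w)^2 + cos(w) + 1)^2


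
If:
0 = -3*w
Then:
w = 0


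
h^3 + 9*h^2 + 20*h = h*(h + 4)*(h + 5)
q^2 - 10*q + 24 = (q - 6)*(q - 4)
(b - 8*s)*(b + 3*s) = b^2 - 5*b*s - 24*s^2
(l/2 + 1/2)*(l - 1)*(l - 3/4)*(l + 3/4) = l^4/2 - 25*l^2/32 + 9/32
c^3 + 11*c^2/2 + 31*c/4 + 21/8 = (c + 1/2)*(c + 3/2)*(c + 7/2)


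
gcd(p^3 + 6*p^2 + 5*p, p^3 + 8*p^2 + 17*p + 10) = p^2 + 6*p + 5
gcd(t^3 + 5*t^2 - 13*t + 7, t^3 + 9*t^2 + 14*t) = t + 7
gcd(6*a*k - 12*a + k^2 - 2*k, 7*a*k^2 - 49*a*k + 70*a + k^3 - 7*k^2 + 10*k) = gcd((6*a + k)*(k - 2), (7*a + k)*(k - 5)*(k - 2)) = k - 2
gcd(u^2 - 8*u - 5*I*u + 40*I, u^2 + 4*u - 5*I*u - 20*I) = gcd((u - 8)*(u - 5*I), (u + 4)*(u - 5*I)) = u - 5*I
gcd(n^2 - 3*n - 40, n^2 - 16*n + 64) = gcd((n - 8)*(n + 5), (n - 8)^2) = n - 8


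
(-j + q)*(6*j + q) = -6*j^2 + 5*j*q + q^2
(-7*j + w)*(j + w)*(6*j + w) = -42*j^3 - 43*j^2*w + w^3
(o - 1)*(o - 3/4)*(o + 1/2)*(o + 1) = o^4 - o^3/4 - 11*o^2/8 + o/4 + 3/8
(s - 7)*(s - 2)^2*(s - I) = s^4 - 11*s^3 - I*s^3 + 32*s^2 + 11*I*s^2 - 28*s - 32*I*s + 28*I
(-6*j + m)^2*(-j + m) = -36*j^3 + 48*j^2*m - 13*j*m^2 + m^3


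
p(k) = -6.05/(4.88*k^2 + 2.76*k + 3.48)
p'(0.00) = 1.38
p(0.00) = -1.74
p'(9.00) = 0.00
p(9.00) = -0.01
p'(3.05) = 0.06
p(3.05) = -0.11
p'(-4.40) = -0.03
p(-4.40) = -0.07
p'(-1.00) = -1.35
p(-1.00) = -1.08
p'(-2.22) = -0.25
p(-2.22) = -0.28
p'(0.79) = 0.84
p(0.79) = -0.69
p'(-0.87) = -1.52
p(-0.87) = -1.27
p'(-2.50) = -0.18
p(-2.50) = -0.22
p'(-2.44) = -0.19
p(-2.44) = -0.23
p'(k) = -6.05*(-9.76*k - 2.76)/(4.88*k^2 + 2.76*k + 3.48)^2 = (59.048*k + 16.698)/(4.88*k^2 + 2.76*k + 3.48)^2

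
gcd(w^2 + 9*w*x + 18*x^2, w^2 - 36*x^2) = w + 6*x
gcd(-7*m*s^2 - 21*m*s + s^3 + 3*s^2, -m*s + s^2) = s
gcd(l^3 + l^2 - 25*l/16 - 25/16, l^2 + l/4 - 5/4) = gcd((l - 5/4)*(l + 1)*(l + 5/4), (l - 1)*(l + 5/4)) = l + 5/4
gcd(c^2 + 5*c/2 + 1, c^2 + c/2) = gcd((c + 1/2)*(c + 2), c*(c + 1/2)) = c + 1/2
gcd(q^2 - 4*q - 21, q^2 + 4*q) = 1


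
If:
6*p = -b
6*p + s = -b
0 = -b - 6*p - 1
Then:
No Solution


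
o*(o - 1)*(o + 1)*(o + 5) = o^4 + 5*o^3 - o^2 - 5*o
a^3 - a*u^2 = a*(a - u)*(a + u)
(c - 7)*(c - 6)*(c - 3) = c^3 - 16*c^2 + 81*c - 126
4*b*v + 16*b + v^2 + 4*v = (4*b + v)*(v + 4)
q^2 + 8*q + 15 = (q + 3)*(q + 5)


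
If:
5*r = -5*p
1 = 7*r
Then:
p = -1/7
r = 1/7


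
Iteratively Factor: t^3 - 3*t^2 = (t)*(t^2 - 3*t) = t^2*(t - 3)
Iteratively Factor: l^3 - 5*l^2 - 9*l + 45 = (l + 3)*(l^2 - 8*l + 15) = (l - 5)*(l + 3)*(l - 3)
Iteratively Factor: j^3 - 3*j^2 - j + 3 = (j - 1)*(j^2 - 2*j - 3) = (j - 1)*(j + 1)*(j - 3)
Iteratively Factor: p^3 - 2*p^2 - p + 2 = (p - 1)*(p^2 - p - 2) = (p - 2)*(p - 1)*(p + 1)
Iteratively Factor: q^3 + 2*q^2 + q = (q + 1)*(q^2 + q) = (q + 1)^2*(q)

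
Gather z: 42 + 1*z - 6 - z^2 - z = 36 - z^2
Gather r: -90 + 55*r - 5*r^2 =-5*r^2 + 55*r - 90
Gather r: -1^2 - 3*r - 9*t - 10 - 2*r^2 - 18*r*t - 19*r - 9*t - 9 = -2*r^2 + r*(-18*t - 22) - 18*t - 20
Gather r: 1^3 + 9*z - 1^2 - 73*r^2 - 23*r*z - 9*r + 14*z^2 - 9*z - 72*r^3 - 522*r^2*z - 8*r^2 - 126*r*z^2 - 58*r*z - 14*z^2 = -72*r^3 + r^2*(-522*z - 81) + r*(-126*z^2 - 81*z - 9)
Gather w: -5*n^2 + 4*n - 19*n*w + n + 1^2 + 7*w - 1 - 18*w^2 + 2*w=-5*n^2 + 5*n - 18*w^2 + w*(9 - 19*n)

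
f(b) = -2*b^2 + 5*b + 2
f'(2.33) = -4.32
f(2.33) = 2.79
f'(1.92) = -2.68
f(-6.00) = -100.00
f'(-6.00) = 29.00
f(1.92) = 4.23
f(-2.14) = -17.86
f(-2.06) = -16.79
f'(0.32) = 3.72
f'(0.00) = 5.00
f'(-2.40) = 14.60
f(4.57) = -16.92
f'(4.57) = -13.28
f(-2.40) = -21.52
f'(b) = 5 - 4*b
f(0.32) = 3.40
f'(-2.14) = 13.56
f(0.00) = 2.00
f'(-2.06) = 13.24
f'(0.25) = 4.00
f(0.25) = 3.12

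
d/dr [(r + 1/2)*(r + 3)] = 2*r + 7/2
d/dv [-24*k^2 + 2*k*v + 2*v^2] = 2*k + 4*v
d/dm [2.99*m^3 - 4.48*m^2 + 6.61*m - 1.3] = 8.97*m^2 - 8.96*m + 6.61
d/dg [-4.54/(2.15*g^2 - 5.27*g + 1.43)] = (19.522*g - 23.9258)/(2.15*g^2 - 5.27*g + 1.43)^2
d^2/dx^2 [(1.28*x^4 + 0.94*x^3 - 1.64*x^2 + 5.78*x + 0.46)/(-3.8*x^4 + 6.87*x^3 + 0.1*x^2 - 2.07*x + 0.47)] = (-1.13686837721616e-13*x^10 - 93.97856*x^9 + 139.1712*x^8 - 1139.76288*x^7 + 2460.142528*x^6 - 1512.260496*x^5 + 204.970848*x^4 - 451.999408*x^3 + 254.95152*x^2 + 9.867168*x - 14.42104)/(54.872*x^12 - 297.6084*x^11 + 533.71266*x^10 - 218.906703*x^9 - 358.64199*x^8 + 361.785969*x^7 - 8.09662900000001*x^6 - 112.369149*x^5 + 41.321628*x^4 + 4.900734*x^3 - 6.107979*x^2 + 1.371789*x - 0.103823)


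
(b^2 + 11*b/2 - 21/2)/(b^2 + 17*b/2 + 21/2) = (2*b - 3)/(2*b + 3)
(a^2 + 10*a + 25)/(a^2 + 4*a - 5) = (a + 5)/(a - 1)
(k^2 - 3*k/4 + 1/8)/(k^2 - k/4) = (k - 1/2)/k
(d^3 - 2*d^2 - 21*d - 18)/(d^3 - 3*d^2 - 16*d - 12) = (d + 3)/(d + 2)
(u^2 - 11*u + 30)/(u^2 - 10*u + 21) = (u^2 - 11*u + 30)/(u^2 - 10*u + 21)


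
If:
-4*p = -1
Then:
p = 1/4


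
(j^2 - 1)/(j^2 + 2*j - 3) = (j + 1)/(j + 3)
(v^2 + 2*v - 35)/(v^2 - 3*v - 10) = (v + 7)/(v + 2)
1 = 1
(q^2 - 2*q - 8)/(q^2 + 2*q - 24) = (q + 2)/(q + 6)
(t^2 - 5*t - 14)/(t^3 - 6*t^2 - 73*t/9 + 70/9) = 9*(t + 2)/(9*t^2 + 9*t - 10)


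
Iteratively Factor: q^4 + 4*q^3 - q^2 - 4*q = (q + 4)*(q^3 - q) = q*(q + 4)*(q^2 - 1) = q*(q + 1)*(q + 4)*(q - 1)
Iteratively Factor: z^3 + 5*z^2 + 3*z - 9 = (z - 1)*(z^2 + 6*z + 9) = (z - 1)*(z + 3)*(z + 3)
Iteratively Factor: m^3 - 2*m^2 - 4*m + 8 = (m - 2)*(m^2 - 4) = (m - 2)^2*(m + 2)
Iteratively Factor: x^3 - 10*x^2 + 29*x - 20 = (x - 4)*(x^2 - 6*x + 5) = (x - 4)*(x - 1)*(x - 5)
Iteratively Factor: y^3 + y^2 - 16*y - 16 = (y + 1)*(y^2 - 16) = (y + 1)*(y + 4)*(y - 4)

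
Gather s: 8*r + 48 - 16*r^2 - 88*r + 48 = -16*r^2 - 80*r + 96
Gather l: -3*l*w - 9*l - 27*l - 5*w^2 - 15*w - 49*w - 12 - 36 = l*(-3*w - 36) - 5*w^2 - 64*w - 48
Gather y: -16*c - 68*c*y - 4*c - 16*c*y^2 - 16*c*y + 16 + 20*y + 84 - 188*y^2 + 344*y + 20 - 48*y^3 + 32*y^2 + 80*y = -20*c - 48*y^3 + y^2*(-16*c - 156) + y*(444 - 84*c) + 120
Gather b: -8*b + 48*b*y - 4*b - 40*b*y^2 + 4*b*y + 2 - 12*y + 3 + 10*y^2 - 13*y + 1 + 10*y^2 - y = b*(-40*y^2 + 52*y - 12) + 20*y^2 - 26*y + 6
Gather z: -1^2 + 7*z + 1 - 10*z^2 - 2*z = -10*z^2 + 5*z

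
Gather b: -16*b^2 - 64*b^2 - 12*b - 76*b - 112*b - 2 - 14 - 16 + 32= -80*b^2 - 200*b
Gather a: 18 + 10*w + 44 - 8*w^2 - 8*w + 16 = -8*w^2 + 2*w + 78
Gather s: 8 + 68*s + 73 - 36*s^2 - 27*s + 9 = -36*s^2 + 41*s + 90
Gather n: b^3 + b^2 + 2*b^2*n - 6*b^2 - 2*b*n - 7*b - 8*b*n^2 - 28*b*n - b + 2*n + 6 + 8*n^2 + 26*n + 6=b^3 - 5*b^2 - 8*b + n^2*(8 - 8*b) + n*(2*b^2 - 30*b + 28) + 12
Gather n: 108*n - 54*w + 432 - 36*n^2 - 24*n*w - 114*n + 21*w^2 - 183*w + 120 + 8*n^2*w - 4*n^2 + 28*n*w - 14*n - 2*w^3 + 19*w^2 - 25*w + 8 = n^2*(8*w - 40) + n*(4*w - 20) - 2*w^3 + 40*w^2 - 262*w + 560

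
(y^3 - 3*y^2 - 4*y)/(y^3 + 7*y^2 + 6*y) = (y - 4)/(y + 6)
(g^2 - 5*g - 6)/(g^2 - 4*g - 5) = (g - 6)/(g - 5)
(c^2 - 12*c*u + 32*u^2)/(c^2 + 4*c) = (c^2 - 12*c*u + 32*u^2)/(c*(c + 4))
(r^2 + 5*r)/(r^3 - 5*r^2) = (r + 5)/(r*(r - 5))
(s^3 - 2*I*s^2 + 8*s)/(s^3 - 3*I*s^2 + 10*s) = (s - 4*I)/(s - 5*I)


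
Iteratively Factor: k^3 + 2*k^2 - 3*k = (k - 1)*(k^2 + 3*k) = k*(k - 1)*(k + 3)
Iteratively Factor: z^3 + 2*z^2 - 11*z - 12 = (z + 4)*(z^2 - 2*z - 3) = (z + 1)*(z + 4)*(z - 3)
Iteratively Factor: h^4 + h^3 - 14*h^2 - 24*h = (h - 4)*(h^3 + 5*h^2 + 6*h) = (h - 4)*(h + 3)*(h^2 + 2*h) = h*(h - 4)*(h + 3)*(h + 2)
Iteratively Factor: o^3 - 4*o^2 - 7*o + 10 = (o - 5)*(o^2 + o - 2) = (o - 5)*(o + 2)*(o - 1)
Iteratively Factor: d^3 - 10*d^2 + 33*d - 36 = (d - 4)*(d^2 - 6*d + 9) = (d - 4)*(d - 3)*(d - 3)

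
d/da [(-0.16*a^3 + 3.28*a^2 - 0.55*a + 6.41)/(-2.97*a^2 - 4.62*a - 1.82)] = (0.4752*a^4 + 1.4784*a^3 - 15.9135*a^2 + 26.1362*a + 30.6152)/(8.8209*a^4 + 27.4428*a^3 + 32.1552*a^2 + 16.8168*a + 3.3124)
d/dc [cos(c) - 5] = -sin(c)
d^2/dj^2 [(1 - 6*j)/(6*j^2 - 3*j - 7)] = 6*(3*(4*j - 1)^2*(6*j - 1) + 4*(9*j - 2)*(-6*j^2 + 3*j + 7))/(-6*j^2 + 3*j + 7)^3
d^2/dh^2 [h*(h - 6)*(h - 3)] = 6*h - 18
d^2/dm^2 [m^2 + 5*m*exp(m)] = 5*m*exp(m) + 10*exp(m) + 2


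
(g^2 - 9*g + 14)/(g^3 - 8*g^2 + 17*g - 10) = (g - 7)/(g^2 - 6*g + 5)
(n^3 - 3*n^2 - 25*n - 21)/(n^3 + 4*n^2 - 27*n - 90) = (n^2 - 6*n - 7)/(n^2 + n - 30)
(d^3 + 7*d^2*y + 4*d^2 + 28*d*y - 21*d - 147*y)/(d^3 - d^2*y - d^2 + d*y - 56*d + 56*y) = (-d^2 - 7*d*y + 3*d + 21*y)/(-d^2 + d*y + 8*d - 8*y)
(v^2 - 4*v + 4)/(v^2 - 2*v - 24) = (-v^2 + 4*v - 4)/(-v^2 + 2*v + 24)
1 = 1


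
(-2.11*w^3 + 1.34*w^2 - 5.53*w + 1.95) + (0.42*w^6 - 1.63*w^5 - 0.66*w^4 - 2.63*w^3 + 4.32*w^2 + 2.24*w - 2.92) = 0.42*w^6 - 1.63*w^5 - 0.66*w^4 - 4.74*w^3 + 5.66*w^2 - 3.29*w - 0.97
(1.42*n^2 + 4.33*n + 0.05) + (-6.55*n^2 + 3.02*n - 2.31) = -5.13*n^2 + 7.35*n - 2.26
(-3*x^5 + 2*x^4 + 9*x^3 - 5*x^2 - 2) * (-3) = 9*x^5 - 6*x^4 - 27*x^3 + 15*x^2 + 6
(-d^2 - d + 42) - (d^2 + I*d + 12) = -2*d^2 - d - I*d + 30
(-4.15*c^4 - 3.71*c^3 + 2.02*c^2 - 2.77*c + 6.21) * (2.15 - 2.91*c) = 12.0765*c^5 + 1.8736*c^4 - 13.8547*c^3 + 12.4037*c^2 - 24.0266*c + 13.3515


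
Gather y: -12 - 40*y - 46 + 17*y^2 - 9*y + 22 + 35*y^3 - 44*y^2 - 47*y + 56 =35*y^3 - 27*y^2 - 96*y + 20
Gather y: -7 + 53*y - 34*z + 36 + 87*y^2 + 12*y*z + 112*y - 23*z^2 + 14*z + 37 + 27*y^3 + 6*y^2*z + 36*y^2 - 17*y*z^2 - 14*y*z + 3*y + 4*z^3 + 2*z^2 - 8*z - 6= 27*y^3 + y^2*(6*z + 123) + y*(-17*z^2 - 2*z + 168) + 4*z^3 - 21*z^2 - 28*z + 60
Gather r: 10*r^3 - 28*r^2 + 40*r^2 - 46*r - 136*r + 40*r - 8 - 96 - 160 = 10*r^3 + 12*r^2 - 142*r - 264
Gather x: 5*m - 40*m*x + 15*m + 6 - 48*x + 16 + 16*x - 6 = 20*m + x*(-40*m - 32) + 16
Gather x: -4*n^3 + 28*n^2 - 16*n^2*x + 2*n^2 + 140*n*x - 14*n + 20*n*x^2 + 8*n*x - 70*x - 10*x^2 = -4*n^3 + 30*n^2 - 14*n + x^2*(20*n - 10) + x*(-16*n^2 + 148*n - 70)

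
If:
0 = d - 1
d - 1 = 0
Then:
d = 1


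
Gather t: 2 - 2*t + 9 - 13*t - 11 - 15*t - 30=-30*t - 30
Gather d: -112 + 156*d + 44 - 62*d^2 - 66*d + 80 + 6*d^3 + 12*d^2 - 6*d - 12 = 6*d^3 - 50*d^2 + 84*d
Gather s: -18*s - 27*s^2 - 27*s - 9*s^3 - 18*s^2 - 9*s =-9*s^3 - 45*s^2 - 54*s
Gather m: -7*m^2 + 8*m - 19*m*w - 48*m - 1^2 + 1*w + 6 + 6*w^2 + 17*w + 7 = -7*m^2 + m*(-19*w - 40) + 6*w^2 + 18*w + 12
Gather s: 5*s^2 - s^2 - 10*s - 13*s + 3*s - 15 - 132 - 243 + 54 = 4*s^2 - 20*s - 336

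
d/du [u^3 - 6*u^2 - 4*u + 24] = 3*u^2 - 12*u - 4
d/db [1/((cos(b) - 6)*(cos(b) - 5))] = (2*cos(b) - 11)*sin(b)/((cos(b) - 6)^2*(cos(b) - 5)^2)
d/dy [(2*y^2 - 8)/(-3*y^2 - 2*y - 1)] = 4*(-y^2 - 13*y - 4)/(9*y^4 + 12*y^3 + 10*y^2 + 4*y + 1)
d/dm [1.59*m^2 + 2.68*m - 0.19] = 3.18*m + 2.68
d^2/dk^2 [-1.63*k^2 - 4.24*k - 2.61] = -3.26000000000000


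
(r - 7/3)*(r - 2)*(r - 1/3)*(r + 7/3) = r^4 - 7*r^3/3 - 43*r^2/9 + 343*r/27 - 98/27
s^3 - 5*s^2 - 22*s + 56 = (s - 7)*(s - 2)*(s + 4)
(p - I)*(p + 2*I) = p^2 + I*p + 2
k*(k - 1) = k^2 - k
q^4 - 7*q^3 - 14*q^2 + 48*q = q*(q - 8)*(q - 2)*(q + 3)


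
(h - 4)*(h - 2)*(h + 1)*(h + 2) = h^4 - 3*h^3 - 8*h^2 + 12*h + 16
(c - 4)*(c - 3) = c^2 - 7*c + 12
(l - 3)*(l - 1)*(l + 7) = l^3 + 3*l^2 - 25*l + 21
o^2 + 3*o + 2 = (o + 1)*(o + 2)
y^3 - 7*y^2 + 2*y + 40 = (y - 5)*(y - 4)*(y + 2)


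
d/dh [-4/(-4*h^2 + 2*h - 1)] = 8*(1 - 4*h)/(4*h^2 - 2*h + 1)^2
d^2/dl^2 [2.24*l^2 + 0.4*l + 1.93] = 4.48000000000000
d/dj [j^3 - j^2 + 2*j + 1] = 3*j^2 - 2*j + 2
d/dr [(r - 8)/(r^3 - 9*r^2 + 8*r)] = (1 - 2*r)/(r^2*(r^2 - 2*r + 1))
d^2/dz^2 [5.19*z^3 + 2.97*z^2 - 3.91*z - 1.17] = 31.14*z + 5.94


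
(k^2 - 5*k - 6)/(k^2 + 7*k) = (k^2 - 5*k - 6)/(k*(k + 7))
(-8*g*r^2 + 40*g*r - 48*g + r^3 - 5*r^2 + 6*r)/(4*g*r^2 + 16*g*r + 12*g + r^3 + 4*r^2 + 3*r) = (-8*g*r^2 + 40*g*r - 48*g + r^3 - 5*r^2 + 6*r)/(4*g*r^2 + 16*g*r + 12*g + r^3 + 4*r^2 + 3*r)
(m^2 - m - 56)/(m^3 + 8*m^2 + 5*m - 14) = (m - 8)/(m^2 + m - 2)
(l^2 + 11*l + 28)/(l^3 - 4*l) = (l^2 + 11*l + 28)/(l*(l^2 - 4))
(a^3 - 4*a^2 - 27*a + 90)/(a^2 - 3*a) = a - 1 - 30/a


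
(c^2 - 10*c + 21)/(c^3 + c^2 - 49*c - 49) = (c - 3)/(c^2 + 8*c + 7)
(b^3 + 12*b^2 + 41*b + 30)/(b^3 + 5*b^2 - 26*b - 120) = (b^2 + 6*b + 5)/(b^2 - b - 20)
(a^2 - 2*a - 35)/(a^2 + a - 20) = (a - 7)/(a - 4)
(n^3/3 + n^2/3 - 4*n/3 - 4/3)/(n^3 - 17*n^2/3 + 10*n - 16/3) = (n^2 + 3*n + 2)/(3*n^2 - 11*n + 8)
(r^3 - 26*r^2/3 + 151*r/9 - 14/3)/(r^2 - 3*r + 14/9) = (3*r^2 - 19*r + 6)/(3*r - 2)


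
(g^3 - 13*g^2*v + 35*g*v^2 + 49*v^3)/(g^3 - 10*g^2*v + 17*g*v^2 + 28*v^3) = (-g + 7*v)/(-g + 4*v)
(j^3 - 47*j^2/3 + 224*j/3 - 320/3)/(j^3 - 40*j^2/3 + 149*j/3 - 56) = (3*j^2 - 23*j + 40)/(3*j^2 - 16*j + 21)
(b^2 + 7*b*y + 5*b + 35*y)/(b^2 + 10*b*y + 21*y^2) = (b + 5)/(b + 3*y)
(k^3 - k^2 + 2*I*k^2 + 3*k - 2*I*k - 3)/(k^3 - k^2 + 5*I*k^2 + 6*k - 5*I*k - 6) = (k + 3*I)/(k + 6*I)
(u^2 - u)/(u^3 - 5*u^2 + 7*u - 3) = u/(u^2 - 4*u + 3)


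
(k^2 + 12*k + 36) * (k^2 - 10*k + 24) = k^4 + 2*k^3 - 60*k^2 - 72*k + 864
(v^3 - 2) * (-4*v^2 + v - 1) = -4*v^5 + v^4 - v^3 + 8*v^2 - 2*v + 2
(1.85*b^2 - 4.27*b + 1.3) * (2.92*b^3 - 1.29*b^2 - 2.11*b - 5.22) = 5.402*b^5 - 14.8549*b^4 + 5.4008*b^3 - 2.3243*b^2 + 19.5464*b - 6.786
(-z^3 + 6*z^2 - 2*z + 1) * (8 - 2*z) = 2*z^4 - 20*z^3 + 52*z^2 - 18*z + 8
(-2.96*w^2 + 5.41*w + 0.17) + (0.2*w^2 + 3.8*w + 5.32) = -2.76*w^2 + 9.21*w + 5.49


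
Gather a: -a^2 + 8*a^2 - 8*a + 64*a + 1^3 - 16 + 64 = 7*a^2 + 56*a + 49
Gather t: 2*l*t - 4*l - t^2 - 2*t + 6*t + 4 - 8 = -4*l - t^2 + t*(2*l + 4) - 4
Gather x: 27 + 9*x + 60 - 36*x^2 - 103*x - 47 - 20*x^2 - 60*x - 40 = -56*x^2 - 154*x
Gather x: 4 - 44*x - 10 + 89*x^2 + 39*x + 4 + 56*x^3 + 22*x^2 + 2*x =56*x^3 + 111*x^2 - 3*x - 2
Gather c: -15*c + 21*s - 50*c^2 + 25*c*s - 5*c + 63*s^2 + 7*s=-50*c^2 + c*(25*s - 20) + 63*s^2 + 28*s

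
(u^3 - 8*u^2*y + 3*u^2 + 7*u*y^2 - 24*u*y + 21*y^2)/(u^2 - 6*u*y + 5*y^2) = (-u^2 + 7*u*y - 3*u + 21*y)/(-u + 5*y)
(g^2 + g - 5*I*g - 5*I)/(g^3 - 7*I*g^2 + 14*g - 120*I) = (g + 1)/(g^2 - 2*I*g + 24)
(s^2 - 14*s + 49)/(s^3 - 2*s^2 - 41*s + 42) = (s - 7)/(s^2 + 5*s - 6)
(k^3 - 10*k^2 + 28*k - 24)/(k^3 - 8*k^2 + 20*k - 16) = (k - 6)/(k - 4)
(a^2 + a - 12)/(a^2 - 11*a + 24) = (a + 4)/(a - 8)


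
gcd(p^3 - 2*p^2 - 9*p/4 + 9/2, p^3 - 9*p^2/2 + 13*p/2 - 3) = p^2 - 7*p/2 + 3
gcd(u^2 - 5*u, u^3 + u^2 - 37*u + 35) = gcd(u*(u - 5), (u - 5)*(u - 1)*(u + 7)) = u - 5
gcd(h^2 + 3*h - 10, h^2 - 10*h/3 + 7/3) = 1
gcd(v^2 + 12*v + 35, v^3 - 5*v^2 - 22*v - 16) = 1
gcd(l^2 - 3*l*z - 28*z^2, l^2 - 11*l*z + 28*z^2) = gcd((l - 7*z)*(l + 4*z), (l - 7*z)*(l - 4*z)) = -l + 7*z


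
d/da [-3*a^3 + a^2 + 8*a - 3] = -9*a^2 + 2*a + 8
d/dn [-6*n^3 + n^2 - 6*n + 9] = -18*n^2 + 2*n - 6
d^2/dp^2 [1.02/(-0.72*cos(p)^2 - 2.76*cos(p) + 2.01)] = (2.115072*(1 - cos(p)^2)^2 + 6.080832*cos(p)^3 + 14.732064*cos(p)^2 - 6.503112*cos(p) - 20.607264)/(0.72*cos(p)^2 + 2.76*cos(p) - 2.01)^3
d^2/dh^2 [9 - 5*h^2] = -10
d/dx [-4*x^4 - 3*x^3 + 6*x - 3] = -16*x^3 - 9*x^2 + 6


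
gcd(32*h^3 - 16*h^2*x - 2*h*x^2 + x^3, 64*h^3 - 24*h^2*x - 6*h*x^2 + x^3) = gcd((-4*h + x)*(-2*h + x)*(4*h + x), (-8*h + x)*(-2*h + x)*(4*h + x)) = -8*h^2 + 2*h*x + x^2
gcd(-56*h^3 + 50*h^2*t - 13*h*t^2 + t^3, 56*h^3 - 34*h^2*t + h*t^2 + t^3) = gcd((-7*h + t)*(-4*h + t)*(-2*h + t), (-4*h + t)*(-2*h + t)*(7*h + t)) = 8*h^2 - 6*h*t + t^2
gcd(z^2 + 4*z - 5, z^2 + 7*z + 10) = z + 5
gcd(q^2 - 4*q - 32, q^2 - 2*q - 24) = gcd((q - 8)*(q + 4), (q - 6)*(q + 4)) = q + 4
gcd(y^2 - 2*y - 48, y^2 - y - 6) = 1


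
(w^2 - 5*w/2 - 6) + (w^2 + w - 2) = 2*w^2 - 3*w/2 - 8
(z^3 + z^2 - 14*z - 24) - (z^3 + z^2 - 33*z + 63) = 19*z - 87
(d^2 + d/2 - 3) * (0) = 0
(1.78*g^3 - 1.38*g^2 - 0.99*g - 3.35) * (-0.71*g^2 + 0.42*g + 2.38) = -1.2638*g^5 + 1.7274*g^4 + 4.3597*g^3 - 1.3217*g^2 - 3.7632*g - 7.973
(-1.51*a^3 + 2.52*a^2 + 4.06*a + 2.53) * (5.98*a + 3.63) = -9.0298*a^4 + 9.5883*a^3 + 33.4264*a^2 + 29.8672*a + 9.1839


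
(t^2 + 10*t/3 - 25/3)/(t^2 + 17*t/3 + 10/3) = (3*t - 5)/(3*t + 2)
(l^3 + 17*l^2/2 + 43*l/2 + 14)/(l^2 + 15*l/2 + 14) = l + 1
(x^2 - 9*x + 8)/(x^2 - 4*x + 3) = (x - 8)/(x - 3)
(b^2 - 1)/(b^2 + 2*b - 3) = (b + 1)/(b + 3)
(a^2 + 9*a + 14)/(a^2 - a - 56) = (a + 2)/(a - 8)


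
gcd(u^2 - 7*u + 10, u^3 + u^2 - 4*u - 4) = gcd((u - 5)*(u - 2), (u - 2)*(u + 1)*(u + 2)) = u - 2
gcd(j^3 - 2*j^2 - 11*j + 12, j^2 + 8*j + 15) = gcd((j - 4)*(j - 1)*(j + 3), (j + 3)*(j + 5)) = j + 3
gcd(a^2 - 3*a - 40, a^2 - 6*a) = 1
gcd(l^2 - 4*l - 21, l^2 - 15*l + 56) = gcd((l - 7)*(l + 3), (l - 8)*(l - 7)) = l - 7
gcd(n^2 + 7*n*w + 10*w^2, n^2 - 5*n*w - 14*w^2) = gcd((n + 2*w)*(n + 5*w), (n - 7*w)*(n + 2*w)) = n + 2*w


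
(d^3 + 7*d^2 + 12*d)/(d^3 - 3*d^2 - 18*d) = (d + 4)/(d - 6)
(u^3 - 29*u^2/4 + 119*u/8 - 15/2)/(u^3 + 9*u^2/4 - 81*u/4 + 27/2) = (u^2 - 13*u/2 + 10)/(u^2 + 3*u - 18)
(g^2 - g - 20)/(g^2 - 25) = (g + 4)/(g + 5)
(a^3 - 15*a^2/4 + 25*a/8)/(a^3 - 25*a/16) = 2*(2*a - 5)/(4*a + 5)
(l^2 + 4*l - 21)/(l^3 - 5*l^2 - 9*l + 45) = (l + 7)/(l^2 - 2*l - 15)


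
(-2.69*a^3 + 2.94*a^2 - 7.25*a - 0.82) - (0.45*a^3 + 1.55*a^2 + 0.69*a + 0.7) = -3.14*a^3 + 1.39*a^2 - 7.94*a - 1.52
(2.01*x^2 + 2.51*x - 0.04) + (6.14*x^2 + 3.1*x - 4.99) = 8.15*x^2 + 5.61*x - 5.03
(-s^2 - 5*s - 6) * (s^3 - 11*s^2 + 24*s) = -s^5 + 6*s^4 + 25*s^3 - 54*s^2 - 144*s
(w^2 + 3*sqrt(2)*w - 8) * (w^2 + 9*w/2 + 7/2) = w^4 + 3*sqrt(2)*w^3 + 9*w^3/2 - 9*w^2/2 + 27*sqrt(2)*w^2/2 - 36*w + 21*sqrt(2)*w/2 - 28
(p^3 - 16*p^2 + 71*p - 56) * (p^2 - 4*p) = p^5 - 20*p^4 + 135*p^3 - 340*p^2 + 224*p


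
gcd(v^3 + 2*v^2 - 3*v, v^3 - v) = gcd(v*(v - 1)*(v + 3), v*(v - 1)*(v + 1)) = v^2 - v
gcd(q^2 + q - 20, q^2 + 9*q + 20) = q + 5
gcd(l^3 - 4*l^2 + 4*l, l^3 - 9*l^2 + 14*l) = l^2 - 2*l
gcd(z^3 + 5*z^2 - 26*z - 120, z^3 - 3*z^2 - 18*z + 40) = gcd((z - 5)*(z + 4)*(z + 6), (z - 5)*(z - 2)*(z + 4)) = z^2 - z - 20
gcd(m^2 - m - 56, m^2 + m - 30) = 1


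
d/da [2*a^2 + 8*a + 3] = 4*a + 8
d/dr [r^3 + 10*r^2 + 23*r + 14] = 3*r^2 + 20*r + 23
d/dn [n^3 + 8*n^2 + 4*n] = 3*n^2 + 16*n + 4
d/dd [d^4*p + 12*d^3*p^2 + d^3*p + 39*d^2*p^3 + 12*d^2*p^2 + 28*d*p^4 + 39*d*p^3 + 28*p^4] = p*(4*d^3 + 36*d^2*p + 3*d^2 + 78*d*p^2 + 24*d*p + 28*p^3 + 39*p^2)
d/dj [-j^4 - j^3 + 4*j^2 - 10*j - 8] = -4*j^3 - 3*j^2 + 8*j - 10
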